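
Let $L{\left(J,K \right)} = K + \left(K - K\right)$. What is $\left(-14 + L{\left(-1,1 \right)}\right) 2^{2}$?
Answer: $-52$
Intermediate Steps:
$L{\left(J,K \right)} = K$ ($L{\left(J,K \right)} = K + 0 = K$)
$\left(-14 + L{\left(-1,1 \right)}\right) 2^{2} = \left(-14 + 1\right) 2^{2} = \left(-13\right) 4 = -52$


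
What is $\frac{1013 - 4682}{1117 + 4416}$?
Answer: $- \frac{3669}{5533} \approx -0.66311$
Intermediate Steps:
$\frac{1013 - 4682}{1117 + 4416} = - \frac{3669}{5533}$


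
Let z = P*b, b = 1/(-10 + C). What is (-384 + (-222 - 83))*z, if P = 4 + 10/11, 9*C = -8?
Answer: 167427/539 ≈ 310.63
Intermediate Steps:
C = -8/9 (C = (⅑)*(-8) = -8/9 ≈ -0.88889)
b = -9/98 (b = 1/(-10 - 8/9) = 1/(-98/9) = -9/98 ≈ -0.091837)
P = 54/11 (P = 4 + 10*(1/11) = 4 + 10/11 = 54/11 ≈ 4.9091)
z = -243/539 (z = (54/11)*(-9/98) = -243/539 ≈ -0.45083)
(-384 + (-222 - 83))*z = (-384 + (-222 - 83))*(-243/539) = (-384 - 305)*(-243/539) = -689*(-243/539) = 167427/539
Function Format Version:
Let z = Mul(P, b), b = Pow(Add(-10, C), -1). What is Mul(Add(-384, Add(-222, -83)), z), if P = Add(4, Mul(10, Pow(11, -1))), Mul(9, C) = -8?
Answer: Rational(167427, 539) ≈ 310.63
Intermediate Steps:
C = Rational(-8, 9) (C = Mul(Rational(1, 9), -8) = Rational(-8, 9) ≈ -0.88889)
b = Rational(-9, 98) (b = Pow(Add(-10, Rational(-8, 9)), -1) = Pow(Rational(-98, 9), -1) = Rational(-9, 98) ≈ -0.091837)
P = Rational(54, 11) (P = Add(4, Mul(10, Rational(1, 11))) = Add(4, Rational(10, 11)) = Rational(54, 11) ≈ 4.9091)
z = Rational(-243, 539) (z = Mul(Rational(54, 11), Rational(-9, 98)) = Rational(-243, 539) ≈ -0.45083)
Mul(Add(-384, Add(-222, -83)), z) = Mul(Add(-384, Add(-222, -83)), Rational(-243, 539)) = Mul(Add(-384, -305), Rational(-243, 539)) = Mul(-689, Rational(-243, 539)) = Rational(167427, 539)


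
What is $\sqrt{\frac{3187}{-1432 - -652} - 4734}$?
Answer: $\frac{i \sqrt{720662865}}{390} \approx 68.834 i$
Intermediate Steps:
$\sqrt{\frac{3187}{-1432 - -652} - 4734} = \sqrt{\frac{3187}{-1432 + 652} - 4734} = \sqrt{\frac{3187}{-780} - 4734} = \sqrt{3187 \left(- \frac{1}{780}\right) - 4734} = \sqrt{- \frac{3187}{780} - 4734} = \sqrt{- \frac{3695707}{780}} = \frac{i \sqrt{720662865}}{390}$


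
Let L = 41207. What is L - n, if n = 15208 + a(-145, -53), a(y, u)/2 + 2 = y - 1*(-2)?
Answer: 26289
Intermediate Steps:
a(y, u) = 2*y (a(y, u) = -4 + 2*(y - 1*(-2)) = -4 + 2*(y + 2) = -4 + 2*(2 + y) = -4 + (4 + 2*y) = 2*y)
n = 14918 (n = 15208 + 2*(-145) = 15208 - 290 = 14918)
L - n = 41207 - 1*14918 = 41207 - 14918 = 26289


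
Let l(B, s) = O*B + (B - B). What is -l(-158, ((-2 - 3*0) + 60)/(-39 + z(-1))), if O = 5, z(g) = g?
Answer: 790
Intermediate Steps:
l(B, s) = 5*B (l(B, s) = 5*B + (B - B) = 5*B + 0 = 5*B)
-l(-158, ((-2 - 3*0) + 60)/(-39 + z(-1))) = -5*(-158) = -1*(-790) = 790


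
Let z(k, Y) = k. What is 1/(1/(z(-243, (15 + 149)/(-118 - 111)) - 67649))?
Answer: -67892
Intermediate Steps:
1/(1/(z(-243, (15 + 149)/(-118 - 111)) - 67649)) = 1/(1/(-243 - 67649)) = 1/(1/(-67892)) = 1/(-1/67892) = -67892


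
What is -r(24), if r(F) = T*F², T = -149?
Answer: 85824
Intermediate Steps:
r(F) = -149*F²
-r(24) = -(-149)*24² = -(-149)*576 = -1*(-85824) = 85824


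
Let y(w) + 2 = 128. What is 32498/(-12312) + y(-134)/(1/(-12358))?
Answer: -9585573097/6156 ≈ -1.5571e+6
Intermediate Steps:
y(w) = 126 (y(w) = -2 + 128 = 126)
32498/(-12312) + y(-134)/(1/(-12358)) = 32498/(-12312) + 126/(1/(-12358)) = 32498*(-1/12312) + 126/(-1/12358) = -16249/6156 + 126*(-12358) = -16249/6156 - 1557108 = -9585573097/6156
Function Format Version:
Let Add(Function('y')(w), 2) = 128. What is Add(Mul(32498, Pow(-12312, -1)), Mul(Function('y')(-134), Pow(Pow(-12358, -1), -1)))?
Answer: Rational(-9585573097, 6156) ≈ -1.5571e+6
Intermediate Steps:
Function('y')(w) = 126 (Function('y')(w) = Add(-2, 128) = 126)
Add(Mul(32498, Pow(-12312, -1)), Mul(Function('y')(-134), Pow(Pow(-12358, -1), -1))) = Add(Mul(32498, Pow(-12312, -1)), Mul(126, Pow(Pow(-12358, -1), -1))) = Add(Mul(32498, Rational(-1, 12312)), Mul(126, Pow(Rational(-1, 12358), -1))) = Add(Rational(-16249, 6156), Mul(126, -12358)) = Add(Rational(-16249, 6156), -1557108) = Rational(-9585573097, 6156)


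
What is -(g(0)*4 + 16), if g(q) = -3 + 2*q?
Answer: -4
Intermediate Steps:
-(g(0)*4 + 16) = -((-3 + 2*0)*4 + 16) = -((-3 + 0)*4 + 16) = -(-3*4 + 16) = -(-12 + 16) = -1*4 = -4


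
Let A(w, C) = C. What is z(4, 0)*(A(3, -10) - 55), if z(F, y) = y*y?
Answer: 0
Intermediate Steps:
z(F, y) = y²
z(4, 0)*(A(3, -10) - 55) = 0²*(-10 - 55) = 0*(-65) = 0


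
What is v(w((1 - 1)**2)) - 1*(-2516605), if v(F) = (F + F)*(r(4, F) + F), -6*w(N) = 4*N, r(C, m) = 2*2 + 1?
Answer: 2516605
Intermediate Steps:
r(C, m) = 5 (r(C, m) = 4 + 1 = 5)
w(N) = -2*N/3
v(F) = 2*F*(5 + F) (v(F) = (F + F)*(5 + F) = (2*F)*(5 + F) = 2*F*(5 + F))
v(w((1 - 1)**2)) - 1*(-2516605) = 2*(-2*(1 - 1)**2/3)*(5 - 2*(1 - 1)**2/3) - 1*(-2516605) = 2*(-2/3*0**2)*(5 - 2/3*0**2) + 2516605 = 2*(-2/3*0)*(5 - 2/3*0) + 2516605 = 2*0*(5 + 0) + 2516605 = 2*0*5 + 2516605 = 0 + 2516605 = 2516605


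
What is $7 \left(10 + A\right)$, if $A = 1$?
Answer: $77$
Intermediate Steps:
$7 \left(10 + A\right) = 7 \left(10 + 1\right) = 7 \cdot 11 = 77$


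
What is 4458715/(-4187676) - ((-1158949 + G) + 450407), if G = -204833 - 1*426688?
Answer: 5611745204873/4187676 ≈ 1.3401e+6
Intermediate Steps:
G = -631521 (G = -204833 - 426688 = -631521)
4458715/(-4187676) - ((-1158949 + G) + 450407) = 4458715/(-4187676) - ((-1158949 - 631521) + 450407) = 4458715*(-1/4187676) - (-1790470 + 450407) = -4458715/4187676 - 1*(-1340063) = -4458715/4187676 + 1340063 = 5611745204873/4187676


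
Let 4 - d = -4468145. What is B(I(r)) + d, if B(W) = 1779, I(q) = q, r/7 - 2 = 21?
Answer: 4469928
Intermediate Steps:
r = 161 (r = 14 + 7*21 = 14 + 147 = 161)
d = 4468149 (d = 4 - 1*(-4468145) = 4 + 4468145 = 4468149)
B(I(r)) + d = 1779 + 4468149 = 4469928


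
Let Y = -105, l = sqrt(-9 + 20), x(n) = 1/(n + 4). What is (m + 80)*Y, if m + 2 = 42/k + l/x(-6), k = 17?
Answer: -143640/17 + 210*sqrt(11) ≈ -7752.9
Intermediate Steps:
x(n) = 1/(4 + n)
l = sqrt(11) ≈ 3.3166
m = 8/17 - 2*sqrt(11) (m = -2 + (42/17 + sqrt(11)/(1/(4 - 6))) = -2 + (42*(1/17) + sqrt(11)/(1/(-2))) = -2 + (42/17 + sqrt(11)/(-1/2)) = -2 + (42/17 + sqrt(11)*(-2)) = -2 + (42/17 - 2*sqrt(11)) = 8/17 - 2*sqrt(11) ≈ -6.1627)
(m + 80)*Y = ((8/17 - 2*sqrt(11)) + 80)*(-105) = (1368/17 - 2*sqrt(11))*(-105) = -143640/17 + 210*sqrt(11)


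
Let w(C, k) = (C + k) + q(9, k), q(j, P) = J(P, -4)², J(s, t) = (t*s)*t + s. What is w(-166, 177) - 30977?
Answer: 9023115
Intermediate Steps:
J(s, t) = s + s*t² (J(s, t) = (s*t)*t + s = s*t² + s = s + s*t²)
q(j, P) = 289*P² (q(j, P) = (P*(1 + (-4)²))² = (P*(1 + 16))² = (P*17)² = (17*P)² = 289*P²)
w(C, k) = C + k + 289*k² (w(C, k) = (C + k) + 289*k² = C + k + 289*k²)
w(-166, 177) - 30977 = (-166 + 177 + 289*177²) - 30977 = (-166 + 177 + 289*31329) - 30977 = (-166 + 177 + 9054081) - 30977 = 9054092 - 30977 = 9023115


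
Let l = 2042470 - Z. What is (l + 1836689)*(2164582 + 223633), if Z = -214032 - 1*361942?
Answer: 10639815457595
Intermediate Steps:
Z = -575974 (Z = -214032 - 361942 = -575974)
l = 2618444 (l = 2042470 - 1*(-575974) = 2042470 + 575974 = 2618444)
(l + 1836689)*(2164582 + 223633) = (2618444 + 1836689)*(2164582 + 223633) = 4455133*2388215 = 10639815457595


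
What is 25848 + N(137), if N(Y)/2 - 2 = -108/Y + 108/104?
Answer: 46043303/1781 ≈ 25853.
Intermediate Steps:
N(Y) = 79/13 - 216/Y (N(Y) = 4 + 2*(-108/Y + 108/104) = 4 + 2*(-108/Y + 108*(1/104)) = 4 + 2*(-108/Y + 27/26) = 4 + 2*(27/26 - 108/Y) = 4 + (27/13 - 216/Y) = 79/13 - 216/Y)
25848 + N(137) = 25848 + (79/13 - 216/137) = 25848 + 8015/1781 = 46043303/1781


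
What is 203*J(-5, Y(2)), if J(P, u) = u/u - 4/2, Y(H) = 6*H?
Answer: -203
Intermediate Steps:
J(P, u) = -1 (J(P, u) = 1 - 4*½ = 1 - 2 = -1)
203*J(-5, Y(2)) = 203*(-1) = -203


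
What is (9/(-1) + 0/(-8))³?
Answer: -729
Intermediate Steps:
(9/(-1) + 0/(-8))³ = (9*(-1) + 0*(-⅛))³ = (-9 + 0)³ = (-9)³ = -729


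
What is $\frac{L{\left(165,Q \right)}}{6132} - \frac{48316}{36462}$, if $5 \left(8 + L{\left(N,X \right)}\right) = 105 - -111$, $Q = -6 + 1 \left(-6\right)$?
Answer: $- \frac{20485434}{15526735} \approx -1.3194$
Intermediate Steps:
$Q = -12$ ($Q = -6 - 6 = -12$)
$L{\left(N,X \right)} = \frac{176}{5}$ ($L{\left(N,X \right)} = -8 + \frac{105 - -111}{5} = -8 + \frac{105 + 111}{5} = -8 + \frac{1}{5} \cdot 216 = -8 + \frac{216}{5} = \frac{176}{5}$)
$\frac{L{\left(165,Q \right)}}{6132} - \frac{48316}{36462} = \frac{176}{5 \cdot 6132} - \frac{48316}{36462} = \frac{176}{5} \cdot \frac{1}{6132} - \frac{24158}{18231} = \frac{44}{7665} - \frac{24158}{18231} = - \frac{20485434}{15526735}$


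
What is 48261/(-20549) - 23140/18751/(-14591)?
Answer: -13203533378641/5622120936709 ≈ -2.3485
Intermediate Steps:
48261/(-20549) - 23140/18751/(-14591) = 48261*(-1/20549) - 23140*1/18751*(-1/14591) = -48261/20549 - 23140/18751*(-1/14591) = -48261/20549 + 23140/273595841 = -13203533378641/5622120936709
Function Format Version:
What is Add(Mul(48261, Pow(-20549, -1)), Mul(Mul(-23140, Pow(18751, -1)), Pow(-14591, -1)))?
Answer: Rational(-13203533378641, 5622120936709) ≈ -2.3485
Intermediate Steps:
Add(Mul(48261, Pow(-20549, -1)), Mul(Mul(-23140, Pow(18751, -1)), Pow(-14591, -1))) = Add(Mul(48261, Rational(-1, 20549)), Mul(Mul(-23140, Rational(1, 18751)), Rational(-1, 14591))) = Add(Rational(-48261, 20549), Mul(Rational(-23140, 18751), Rational(-1, 14591))) = Add(Rational(-48261, 20549), Rational(23140, 273595841)) = Rational(-13203533378641, 5622120936709)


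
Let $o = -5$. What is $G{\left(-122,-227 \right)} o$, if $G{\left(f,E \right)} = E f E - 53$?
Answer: $31432955$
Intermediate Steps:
$G{\left(f,E \right)} = -53 + f E^{2}$ ($G{\left(f,E \right)} = f E^{2} - 53 = -53 + f E^{2}$)
$G{\left(-122,-227 \right)} o = \left(-53 - 122 \left(-227\right)^{2}\right) \left(-5\right) = \left(-53 - 6286538\right) \left(-5\right) = \left(-6286591\right) \left(-5\right) = 31432955$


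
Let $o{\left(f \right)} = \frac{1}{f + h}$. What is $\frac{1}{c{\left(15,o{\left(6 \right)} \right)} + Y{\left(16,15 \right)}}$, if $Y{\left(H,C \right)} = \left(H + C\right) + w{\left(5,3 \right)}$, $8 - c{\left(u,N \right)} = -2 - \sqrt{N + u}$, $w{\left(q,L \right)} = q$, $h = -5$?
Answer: $\frac{1}{50} \approx 0.02$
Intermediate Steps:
$o{\left(f \right)} = \frac{1}{-5 + f}$ ($o{\left(f \right)} = \frac{1}{f - 5} = \frac{1}{-5 + f}$)
$c{\left(u,N \right)} = 10 + \sqrt{N + u}$ ($c{\left(u,N \right)} = 8 - \left(-2 - \sqrt{N + u}\right) = 8 + \left(2 + \sqrt{N + u}\right) = 10 + \sqrt{N + u}$)
$Y{\left(H,C \right)} = 5 + C + H$ ($Y{\left(H,C \right)} = \left(H + C\right) + 5 = \left(C + H\right) + 5 = 5 + C + H$)
$\frac{1}{c{\left(15,o{\left(6 \right)} \right)} + Y{\left(16,15 \right)}} = \frac{1}{\left(10 + \sqrt{\frac{1}{-5 + 6} + 15}\right) + \left(5 + 15 + 16\right)} = \frac{1}{\left(10 + \sqrt{1^{-1} + 15}\right) + 36} = \frac{1}{\left(10 + \sqrt{1 + 15}\right) + 36} = \frac{1}{\left(10 + \sqrt{16}\right) + 36} = \frac{1}{\left(10 + 4\right) + 36} = \frac{1}{14 + 36} = \frac{1}{50}$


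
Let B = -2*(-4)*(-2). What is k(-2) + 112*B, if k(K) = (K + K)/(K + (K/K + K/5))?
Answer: -12524/7 ≈ -1789.1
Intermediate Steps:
B = -16 (B = 8*(-2) = -16)
k(K) = 2*K/(1 + 6*K/5) (k(K) = (2*K)/(K + (1 + K*(1/5))) = (2*K)/(K + (1 + K/5)) = (2*K)/(1 + 6*K/5) = 2*K/(1 + 6*K/5))
k(-2) + 112*B = 10*(-2)/(5 + 6*(-2)) + 112*(-16) = 10*(-2)/(5 - 12) - 1792 = 10*(-2)/(-7) - 1792 = 10*(-2)*(-1/7) - 1792 = 20/7 - 1792 = -12524/7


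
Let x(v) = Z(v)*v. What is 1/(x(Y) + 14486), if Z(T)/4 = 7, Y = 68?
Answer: 1/16390 ≈ 6.1013e-5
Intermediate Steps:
Z(T) = 28 (Z(T) = 4*7 = 28)
x(v) = 28*v
1/(x(Y) + 14486) = 1/(28*68 + 14486) = 1/(1904 + 14486) = 1/16390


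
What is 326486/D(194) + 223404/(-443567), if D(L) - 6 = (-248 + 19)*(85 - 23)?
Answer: -73994482565/3147551432 ≈ -23.509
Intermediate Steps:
D(L) = -14192 (D(L) = 6 + (-248 + 19)*(85 - 23) = 6 - 229*62 = 6 - 14198 = -14192)
326486/D(194) + 223404/(-443567) = 326486/(-14192) + 223404/(-443567) = 326486*(-1/14192) + 223404*(-1/443567) = -163243/7096 - 223404/443567 = -73994482565/3147551432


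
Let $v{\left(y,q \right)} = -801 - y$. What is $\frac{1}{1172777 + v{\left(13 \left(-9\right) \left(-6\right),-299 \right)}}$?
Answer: $\frac{1}{1171274} \approx 8.5377 \cdot 10^{-7}$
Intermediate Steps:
$\frac{1}{1172777 + v{\left(13 \left(-9\right) \left(-6\right),-299 \right)}} = \frac{1}{1172777 - \left(801 + 13 \left(-9\right) \left(-6\right)\right)} = \frac{1}{1172777 - \left(801 - -702\right)} = \frac{1}{1172777 - 1503} = \frac{1}{1171274}$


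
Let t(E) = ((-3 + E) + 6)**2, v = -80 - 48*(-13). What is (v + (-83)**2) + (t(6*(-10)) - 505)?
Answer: 10177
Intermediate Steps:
v = 544 (v = -80 + 624 = 544)
t(E) = (3 + E)**2
(v + (-83)**2) + (t(6*(-10)) - 505) = (544 + (-83)**2) + ((3 + 6*(-10))**2 - 505) = (544 + 6889) + ((3 - 60)**2 - 505) = 7433 + ((-57)**2 - 505) = 7433 + (3249 - 505) = 7433 + 2744 = 10177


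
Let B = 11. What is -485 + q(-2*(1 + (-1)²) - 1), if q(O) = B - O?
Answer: -469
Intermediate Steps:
q(O) = 11 - O
-485 + q(-2*(1 + (-1)²) - 1) = -485 + (11 - (-2*(1 + (-1)²) - 1)) = -485 + (11 - (-2*(1 + 1) - 1)) = -485 + (11 - (-2*2 - 1)) = -485 + (11 - (-4 - 1)) = -485 + (11 - 1*(-5)) = -485 + (11 + 5) = -485 + 16 = -469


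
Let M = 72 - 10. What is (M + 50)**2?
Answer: 12544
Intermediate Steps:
M = 62
(M + 50)**2 = (62 + 50)**2 = 112**2 = 12544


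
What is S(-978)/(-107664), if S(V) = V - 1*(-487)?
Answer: 491/107664 ≈ 0.0045605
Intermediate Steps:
S(V) = 487 + V (S(V) = V + 487 = 487 + V)
S(-978)/(-107664) = (487 - 978)/(-107664) = -491*(-1/107664) = 491/107664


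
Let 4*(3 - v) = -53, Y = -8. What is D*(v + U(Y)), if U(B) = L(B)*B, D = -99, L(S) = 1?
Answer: -3267/4 ≈ -816.75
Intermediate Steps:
U(B) = B (U(B) = 1*B = B)
v = 65/4 (v = 3 - 1/4*(-53) = 3 + 53/4 = 65/4 ≈ 16.250)
D*(v + U(Y)) = -99*(65/4 - 8) = -99*33/4 = -3267/4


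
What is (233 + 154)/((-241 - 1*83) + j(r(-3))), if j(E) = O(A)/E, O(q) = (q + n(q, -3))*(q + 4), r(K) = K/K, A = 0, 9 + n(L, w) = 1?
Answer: -387/356 ≈ -1.0871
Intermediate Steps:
n(L, w) = -8 (n(L, w) = -9 + 1 = -8)
r(K) = 1
O(q) = (-8 + q)*(4 + q) (O(q) = (q - 8)*(q + 4) = (-8 + q)*(4 + q))
j(E) = -32/E (j(E) = (-32 + 0**2 - 4*0)/E = (-32 + 0 + 0)/E = -32/E)
(233 + 154)/((-241 - 1*83) + j(r(-3))) = (233 + 154)/((-241 - 1*83) - 32/1) = 387/((-241 - 83) - 32*1) = 387/(-324 - 32) = 387/(-356) = 387*(-1/356) = -387/356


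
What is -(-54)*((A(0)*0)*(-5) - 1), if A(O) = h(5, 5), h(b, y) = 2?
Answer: -54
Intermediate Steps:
A(O) = 2
-(-54)*((A(0)*0)*(-5) - 1) = -(-54)*((2*0)*(-5) - 1) = -(-54)*(0*(-5) - 1) = -(-54)*(0 - 1) = -(-54)*(-1) = -18*3 = -54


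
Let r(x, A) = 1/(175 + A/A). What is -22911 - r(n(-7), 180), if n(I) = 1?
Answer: -4032337/176 ≈ -22911.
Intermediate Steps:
r(x, A) = 1/176 (r(x, A) = 1/(175 + 1) = 1/176)
-22911 - r(n(-7), 180) = -22911 - 1*1/176 = -22911 - 1/176 = -4032337/176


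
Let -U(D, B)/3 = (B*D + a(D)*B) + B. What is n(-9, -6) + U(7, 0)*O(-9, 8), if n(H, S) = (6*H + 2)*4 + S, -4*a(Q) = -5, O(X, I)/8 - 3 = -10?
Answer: -214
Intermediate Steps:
O(X, I) = -56 (O(X, I) = 24 + 8*(-10) = 24 - 80 = -56)
a(Q) = 5/4 (a(Q) = -¼*(-5) = 5/4)
U(D, B) = -27*B/4 - 3*B*D (U(D, B) = -3*((B*D + 5*B/4) + B) = -3*((5*B/4 + B*D) + B) = -3*(9*B/4 + B*D) = -27*B/4 - 3*B*D)
n(H, S) = 8 + S + 24*H (n(H, S) = (2 + 6*H)*4 + S = (8 + 24*H) + S = 8 + S + 24*H)
n(-9, -6) + U(7, 0)*O(-9, 8) = (8 - 6 + 24*(-9)) - ¾*0*(9 + 4*7)*(-56) = (8 - 6 - 216) - ¾*0*(9 + 28)*(-56) = -214 - ¾*0*37*(-56) = -214 + 0*(-56) = -214 + 0 = -214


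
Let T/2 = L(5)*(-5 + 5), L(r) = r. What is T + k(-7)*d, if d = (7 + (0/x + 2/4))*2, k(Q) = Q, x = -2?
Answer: -105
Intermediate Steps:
d = 15 (d = (7 + (0/(-2) + 2/4))*2 = (7 + (0*(-½) + 2*(¼)))*2 = (7 + (0 + ½))*2 = (7 + ½)*2 = (15/2)*2 = 15)
T = 0 (T = 2*(5*(-5 + 5)) = 2*(5*0) = 2*0 = 0)
T + k(-7)*d = 0 - 7*15 = 0 - 105 = -105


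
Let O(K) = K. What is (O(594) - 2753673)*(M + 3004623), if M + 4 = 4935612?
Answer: -21860083221249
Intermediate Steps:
M = 4935608 (M = -4 + 4935612 = 4935608)
(O(594) - 2753673)*(M + 3004623) = (594 - 2753673)*(4935608 + 3004623) = -2753079*7940231 = -21860083221249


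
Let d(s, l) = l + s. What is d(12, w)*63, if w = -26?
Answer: -882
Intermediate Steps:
d(12, w)*63 = (-26 + 12)*63 = -14*63 = -882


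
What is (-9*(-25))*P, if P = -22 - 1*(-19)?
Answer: -675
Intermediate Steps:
P = -3 (P = -22 + 19 = -3)
(-9*(-25))*P = -9*(-25)*(-3) = 225*(-3) = -675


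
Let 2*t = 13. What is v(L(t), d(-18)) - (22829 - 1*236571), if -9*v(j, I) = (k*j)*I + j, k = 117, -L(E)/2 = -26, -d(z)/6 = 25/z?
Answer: 1872926/9 ≈ 2.0810e+5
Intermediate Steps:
d(z) = -150/z
t = 13/2 (t = (½)*13 = 13/2 ≈ 6.5000)
L(E) = 52 (L(E) = -2*(-26) = 52)
v(j, I) = -j/9 - 13*I*j (v(j, I) = -((117*j)*I + j)/9 = -(117*I*j + j)/9 = -(j + 117*I*j)/9 = -j/9 - 13*I*j)
v(L(t), d(-18)) - (22829 - 1*236571) = -⅑*52*(1 + 117*(-150/(-18))) - (22829 - 1*236571) = -⅑*52*(1 + 117*(-150*(-1/18))) - (22829 - 236571) = -⅑*52*(1 + 117*(25/3)) - 1*(-213742) = -⅑*52*(1 + 975) + 213742 = -⅑*52*976 + 213742 = -50752/9 + 213742 = 1872926/9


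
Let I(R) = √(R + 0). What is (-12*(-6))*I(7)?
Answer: 72*√7 ≈ 190.49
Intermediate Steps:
I(R) = √R
(-12*(-6))*I(7) = (-12*(-6))*√7 = 72*√7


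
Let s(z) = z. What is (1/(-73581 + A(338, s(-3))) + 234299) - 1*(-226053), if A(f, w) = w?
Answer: 33874541567/73584 ≈ 4.6035e+5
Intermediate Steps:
(1/(-73581 + A(338, s(-3))) + 234299) - 1*(-226053) = (1/(-73581 - 3) + 234299) - 1*(-226053) = (1/(-73584) + 234299) + 226053 = (-1/73584 + 234299) + 226053 = 17240657615/73584 + 226053 = 33874541567/73584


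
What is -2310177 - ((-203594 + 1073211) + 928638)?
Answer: -4108432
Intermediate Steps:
-2310177 - ((-203594 + 1073211) + 928638) = -2310177 - (869617 + 928638) = -2310177 - 1*1798255 = -2310177 - 1798255 = -4108432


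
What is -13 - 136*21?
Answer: -2869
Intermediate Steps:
-13 - 136*21 = -13 - 2856 = -2869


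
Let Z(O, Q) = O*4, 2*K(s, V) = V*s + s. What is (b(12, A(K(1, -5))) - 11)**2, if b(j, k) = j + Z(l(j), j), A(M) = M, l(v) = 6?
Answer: 625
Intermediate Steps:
K(s, V) = s/2 + V*s/2 (K(s, V) = (V*s + s)/2 = (s + V*s)/2 = s/2 + V*s/2)
Z(O, Q) = 4*O
b(j, k) = 24 + j (b(j, k) = j + 4*6 = j + 24 = 24 + j)
(b(12, A(K(1, -5))) - 11)**2 = ((24 + 12) - 11)**2 = (36 - 11)**2 = 25**2 = 625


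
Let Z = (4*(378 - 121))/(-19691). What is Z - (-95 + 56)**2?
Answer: -29951039/19691 ≈ -1521.1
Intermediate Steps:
Z = -1028/19691 (Z = (4*257)*(-1/19691) = 1028*(-1/19691) = -1028/19691 ≈ -0.052207)
Z - (-95 + 56)**2 = -1028/19691 - (-95 + 56)**2 = -1028/19691 - 1*(-39)**2 = -1028/19691 - 1*1521 = -1028/19691 - 1521 = -29951039/19691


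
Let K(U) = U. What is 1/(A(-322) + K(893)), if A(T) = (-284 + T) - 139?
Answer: 1/148 ≈ 0.0067568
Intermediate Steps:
A(T) = -423 + T
1/(A(-322) + K(893)) = 1/((-423 - 322) + 893) = 1/(-745 + 893) = 1/148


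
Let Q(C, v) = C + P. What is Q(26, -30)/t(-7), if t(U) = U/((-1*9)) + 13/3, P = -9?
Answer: 153/46 ≈ 3.3261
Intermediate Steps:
Q(C, v) = -9 + C (Q(C, v) = C - 9 = -9 + C)
t(U) = 13/3 - U/9 (t(U) = U/(-9) + 13*(⅓) = U*(-⅑) + 13/3 = -U/9 + 13/3 = 13/3 - U/9)
Q(26, -30)/t(-7) = (-9 + 26)/(13/3 - ⅑*(-7)) = 17/(13/3 + 7/9) = 17/(46/9) = 17*(9/46) = 153/46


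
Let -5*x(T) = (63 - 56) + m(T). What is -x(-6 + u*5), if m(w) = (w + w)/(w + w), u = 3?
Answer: 8/5 ≈ 1.6000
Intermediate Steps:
m(w) = 1 (m(w) = (2*w)/((2*w)) = (2*w)*(1/(2*w)) = 1)
x(T) = -8/5 (x(T) = -((63 - 56) + 1)/5 = -(7 + 1)/5 = -⅕*8 = -8/5)
-x(-6 + u*5) = -1*(-8/5) = 8/5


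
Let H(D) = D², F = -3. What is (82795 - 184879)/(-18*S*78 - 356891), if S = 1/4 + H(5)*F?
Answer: 51042/125971 ≈ 0.40519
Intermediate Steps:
S = -299/4 (S = 1/4 + 5²*(-3) = ¼ + 25*(-3) = ¼ - 75 = -299/4 ≈ -74.750)
(82795 - 184879)/(-18*S*78 - 356891) = (82795 - 184879)/(-18*(-299/4)*78 - 356891) = -102084/((2691/2)*78 - 356891) = -102084/(104949 - 356891) = -102084/(-251942) = -102084*(-1/251942) = 51042/125971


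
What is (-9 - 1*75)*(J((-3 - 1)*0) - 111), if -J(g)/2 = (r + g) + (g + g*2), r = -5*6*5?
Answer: -15876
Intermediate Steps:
r = -150 (r = -30*5 = -150)
J(g) = 300 - 8*g (J(g) = -2*((-150 + g) + (g + g*2)) = -2*((-150 + g) + (g + 2*g)) = -2*((-150 + g) + 3*g) = -2*(-150 + 4*g) = 300 - 8*g)
(-9 - 1*75)*(J((-3 - 1)*0) - 111) = (-9 - 1*75)*((300 - 8*(-3 - 1)*0) - 111) = (-9 - 75)*((300 - (-32)*0) - 111) = -84*((300 - 8*0) - 111) = -84*((300 + 0) - 111) = -84*(300 - 111) = -84*189 = -15876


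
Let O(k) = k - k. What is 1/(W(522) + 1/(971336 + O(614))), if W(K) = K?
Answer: 971336/507037393 ≈ 0.0019157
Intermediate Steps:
O(k) = 0
1/(W(522) + 1/(971336 + O(614))) = 1/(522 + 1/(971336 + 0)) = 1/(522 + 1/971336) = 1/(507037393/971336) = 971336/507037393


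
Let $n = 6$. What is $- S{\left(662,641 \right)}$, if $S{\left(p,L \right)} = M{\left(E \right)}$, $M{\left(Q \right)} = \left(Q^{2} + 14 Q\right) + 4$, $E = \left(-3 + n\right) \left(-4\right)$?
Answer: $20$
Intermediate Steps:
$E = -12$ ($E = \left(-3 + 6\right) \left(-4\right) = 3 \left(-4\right) = -12$)
$M{\left(Q \right)} = 4 + Q^{2} + 14 Q$
$S{\left(p,L \right)} = -20$ ($S{\left(p,L \right)} = 4 + \left(-12\right)^{2} + 14 \left(-12\right) = 4 + 144 - 168 = -20$)
$- S{\left(662,641 \right)} = \left(-1\right) \left(-20\right) = 20$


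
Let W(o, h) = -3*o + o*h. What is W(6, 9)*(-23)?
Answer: -828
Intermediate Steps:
W(o, h) = -3*o + h*o
W(6, 9)*(-23) = (6*(-3 + 9))*(-23) = (6*6)*(-23) = 36*(-23) = -828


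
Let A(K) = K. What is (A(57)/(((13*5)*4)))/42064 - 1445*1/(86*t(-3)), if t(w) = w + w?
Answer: 3950868553/1410826560 ≈ 2.8004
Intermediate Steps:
t(w) = 2*w
(A(57)/(((13*5)*4)))/42064 - 1445*1/(86*t(-3)) = (57/(((13*5)*4)))/42064 - 1445/((2*(-3))*86) = (57/((65*4)))*(1/42064) - 1445/((-6*86)) = (57/260)*(1/42064) - 1445/(-516) = (57*(1/260))*(1/42064) - 1445*(-1/516) = (57/260)*(1/42064) + 1445/516 = 57/10936640 + 1445/516 = 3950868553/1410826560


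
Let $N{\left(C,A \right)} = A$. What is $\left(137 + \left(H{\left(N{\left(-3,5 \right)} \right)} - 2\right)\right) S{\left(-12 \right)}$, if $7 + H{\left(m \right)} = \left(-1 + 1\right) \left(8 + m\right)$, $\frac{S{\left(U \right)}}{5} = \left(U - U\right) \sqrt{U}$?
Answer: $0$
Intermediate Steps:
$S{\left(U \right)} = 0$ ($S{\left(U \right)} = 5 \left(U - U\right) \sqrt{U} = 5 \cdot 0 \sqrt{U} = 5 \cdot 0 = 0$)
$H{\left(m \right)} = -7$ ($H{\left(m \right)} = -7 + \left(-1 + 1\right) \left(8 + m\right) = -7 + 0 \left(8 + m\right) = -7 + 0 = -7$)
$\left(137 + \left(H{\left(N{\left(-3,5 \right)} \right)} - 2\right)\right) S{\left(-12 \right)} = \left(137 - 9\right) 0 = 128 \cdot 0 = 0$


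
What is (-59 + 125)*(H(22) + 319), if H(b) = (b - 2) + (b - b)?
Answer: 22374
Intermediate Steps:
H(b) = -2 + b (H(b) = (-2 + b) + 0 = -2 + b)
(-59 + 125)*(H(22) + 319) = (-59 + 125)*((-2 + 22) + 319) = 66*(20 + 319) = 66*339 = 22374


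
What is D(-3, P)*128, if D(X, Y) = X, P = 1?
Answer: -384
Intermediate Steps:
D(-3, P)*128 = -3*128 = -384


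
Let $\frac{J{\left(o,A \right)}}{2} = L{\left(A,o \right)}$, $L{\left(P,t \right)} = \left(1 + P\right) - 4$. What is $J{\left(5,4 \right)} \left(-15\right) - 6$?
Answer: $-36$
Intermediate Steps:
$L{\left(P,t \right)} = -3 + P$
$J{\left(o,A \right)} = -6 + 2 A$ ($J{\left(o,A \right)} = 2 \left(-3 + A\right) = -6 + 2 A$)
$J{\left(5,4 \right)} \left(-15\right) - 6 = \left(-6 + 2 \cdot 4\right) \left(-15\right) - 6 = \left(-6 + 8\right) \left(-15\right) - 6 = 2 \left(-15\right) - 6 = -30 - 6 = -36$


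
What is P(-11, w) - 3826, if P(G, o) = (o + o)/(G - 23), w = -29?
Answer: -65013/17 ≈ -3824.3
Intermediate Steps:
P(G, o) = 2*o/(-23 + G) (P(G, o) = (2*o)/(-23 + G) = 2*o/(-23 + G))
P(-11, w) - 3826 = 2*(-29)/(-23 - 11) - 3826 = 2*(-29)/(-34) - 3826 = 2*(-29)*(-1/34) - 3826 = 29/17 - 3826 = -65013/17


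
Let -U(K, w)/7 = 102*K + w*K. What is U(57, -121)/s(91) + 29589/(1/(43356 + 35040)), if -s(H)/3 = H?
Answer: 30155569811/13 ≈ 2.3197e+9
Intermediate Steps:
s(H) = -3*H
U(K, w) = -714*K - 7*K*w (U(K, w) = -7*(102*K + w*K) = -7*(102*K + K*w) = -714*K - 7*K*w)
U(57, -121)/s(91) + 29589/(1/(43356 + 35040)) = (-7*57*(102 - 121))/((-3*91)) + 29589/(1/(43356 + 35040)) = -7*57*(-19)/(-273) + 29589/(1/78396) = 7581*(-1/273) + 29589/(1/78396) = -361/13 + 29589*78396 = -361/13 + 2319659244 = 30155569811/13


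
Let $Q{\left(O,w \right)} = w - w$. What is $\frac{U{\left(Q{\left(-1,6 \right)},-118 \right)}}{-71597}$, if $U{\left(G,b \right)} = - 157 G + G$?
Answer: $0$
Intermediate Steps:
$Q{\left(O,w \right)} = 0$
$U{\left(G,b \right)} = - 156 G$
$\frac{U{\left(Q{\left(-1,6 \right)},-118 \right)}}{-71597} = \frac{\left(-156\right) 0}{-71597} = 0 \left(- \frac{1}{71597}\right) = 0$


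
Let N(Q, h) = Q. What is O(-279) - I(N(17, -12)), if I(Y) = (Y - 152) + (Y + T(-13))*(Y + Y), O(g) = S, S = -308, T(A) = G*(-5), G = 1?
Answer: -581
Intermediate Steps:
T(A) = -5 (T(A) = 1*(-5) = -5)
O(g) = -308
I(Y) = -152 + Y + 2*Y*(-5 + Y) (I(Y) = (Y - 152) + (Y - 5)*(Y + Y) = (-152 + Y) + (-5 + Y)*(2*Y) = (-152 + Y) + 2*Y*(-5 + Y) = -152 + Y + 2*Y*(-5 + Y))
O(-279) - I(N(17, -12)) = -308 - (-152 - 9*17 + 2*17²) = -308 - (-152 - 153 + 2*289) = -308 - (-152 - 153 + 578) = -308 - 1*273 = -308 - 273 = -581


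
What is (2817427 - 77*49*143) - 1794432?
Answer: 483456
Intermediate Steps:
(2817427 - 77*49*143) - 1794432 = (2817427 - 3773*143) - 1794432 = (2817427 - 539539) - 1794432 = 2277888 - 1794432 = 483456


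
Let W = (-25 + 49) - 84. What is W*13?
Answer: -780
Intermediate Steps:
W = -60 (W = 24 - 84 = -60)
W*13 = -60*13 = -780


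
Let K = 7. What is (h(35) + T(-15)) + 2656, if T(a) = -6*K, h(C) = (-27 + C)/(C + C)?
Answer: 91494/35 ≈ 2614.1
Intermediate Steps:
h(C) = (-27 + C)/(2*C) (h(C) = (-27 + C)/((2*C)) = (-27 + C)*(1/(2*C)) = (-27 + C)/(2*C))
T(a) = -42 (T(a) = -6*7 = -42)
(h(35) + T(-15)) + 2656 = ((½)*(-27 + 35)/35 - 42) + 2656 = ((½)*(1/35)*8 - 42) + 2656 = (4/35 - 42) + 2656 = -1466/35 + 2656 = 91494/35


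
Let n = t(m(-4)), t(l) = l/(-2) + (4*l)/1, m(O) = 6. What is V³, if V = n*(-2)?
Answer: -74088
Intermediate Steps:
t(l) = 7*l/2 (t(l) = l*(-½) + (4*l)*1 = -l/2 + 4*l = 7*l/2)
n = 21 (n = (7/2)*6 = 21)
V = -42 (V = 21*(-2) = -42)
V³ = (-42)³ = -74088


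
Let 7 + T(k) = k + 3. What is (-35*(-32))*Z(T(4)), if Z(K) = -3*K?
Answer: 0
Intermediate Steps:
T(k) = -4 + k (T(k) = -7 + (k + 3) = -7 + (3 + k) = -4 + k)
(-35*(-32))*Z(T(4)) = (-35*(-32))*(-3*(-4 + 4)) = 1120*(-3*0) = 1120*0 = 0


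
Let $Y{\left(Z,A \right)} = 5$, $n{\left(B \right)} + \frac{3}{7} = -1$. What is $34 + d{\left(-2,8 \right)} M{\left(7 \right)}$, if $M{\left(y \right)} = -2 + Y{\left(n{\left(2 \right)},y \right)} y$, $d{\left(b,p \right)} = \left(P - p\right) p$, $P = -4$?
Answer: $-3134$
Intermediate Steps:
$n{\left(B \right)} = - \frac{10}{7}$ ($n{\left(B \right)} = - \frac{3}{7} - 1 = - \frac{10}{7}$)
$d{\left(b,p \right)} = p \left(-4 - p\right)$ ($d{\left(b,p \right)} = \left(-4 - p\right) p = p \left(-4 - p\right)$)
$M{\left(y \right)} = -2 + 5 y$
$34 + d{\left(-2,8 \right)} M{\left(7 \right)} = 34 + \left(-1\right) 8 \left(4 + 8\right) \left(-2 + 5 \cdot 7\right) = 34 + \left(-1\right) 8 \cdot 12 \left(-2 + 35\right) = 34 - 3168 = -3134$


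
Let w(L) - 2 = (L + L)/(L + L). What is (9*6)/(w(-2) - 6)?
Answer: -18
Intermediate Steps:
w(L) = 3 (w(L) = 2 + (L + L)/(L + L) = 2 + (2*L)/((2*L)) = 2 + (2*L)*(1/(2*L)) = 2 + 1 = 3)
(9*6)/(w(-2) - 6) = (9*6)/(3 - 6) = 54/(-3) = 54*(-1/3) = -18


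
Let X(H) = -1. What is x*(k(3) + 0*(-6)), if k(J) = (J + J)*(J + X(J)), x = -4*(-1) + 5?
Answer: 108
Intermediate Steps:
x = 9 (x = 4 + 5 = 9)
k(J) = 2*J*(-1 + J) (k(J) = (J + J)*(J - 1) = (2*J)*(-1 + J) = 2*J*(-1 + J))
x*(k(3) + 0*(-6)) = 9*(2*3*(-1 + 3) + 0*(-6)) = 9*(2*3*2 + 0) = 9*(12 + 0) = 9*12 = 108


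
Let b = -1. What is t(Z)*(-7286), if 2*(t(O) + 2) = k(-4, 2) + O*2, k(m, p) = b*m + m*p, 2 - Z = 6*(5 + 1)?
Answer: 276868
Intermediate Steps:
Z = -34 (Z = 2 - 6*(5 + 1) = 2 - 6*6 = 2 - 1*36 = 2 - 36 = -34)
k(m, p) = -m + m*p
t(O) = -4 + O (t(O) = -2 + (-4*(-1 + 2) + O*2)/2 = -2 + (-4*1 + 2*O)/2 = -2 + (-4 + 2*O)/2 = -2 + (-2 + O) = -4 + O)
t(Z)*(-7286) = (-4 - 34)*(-7286) = -38*(-7286) = 276868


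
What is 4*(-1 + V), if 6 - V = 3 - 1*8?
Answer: 40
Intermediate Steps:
V = 11 (V = 6 - (3 - 1*8) = 6 - (3 - 8) = 6 - 1*(-5) = 6 + 5 = 11)
4*(-1 + V) = 4*(-1 + 11) = 4*10 = 40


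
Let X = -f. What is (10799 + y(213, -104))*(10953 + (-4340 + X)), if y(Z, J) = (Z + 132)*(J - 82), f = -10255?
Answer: -900262028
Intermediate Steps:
y(Z, J) = (-82 + J)*(132 + Z) (y(Z, J) = (132 + Z)*(-82 + J) = (-82 + J)*(132 + Z))
X = 10255 (X = -1*(-10255) = 10255)
(10799 + y(213, -104))*(10953 + (-4340 + X)) = (10799 + (-10824 - 82*213 + 132*(-104) - 104*213))*(10953 + (-4340 + 10255)) = (10799 + (-10824 - 17466 - 13728 - 22152))*(10953 + 5915) = (10799 - 64170)*16868 = -53371*16868 = -900262028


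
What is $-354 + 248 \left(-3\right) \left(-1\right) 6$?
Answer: $4110$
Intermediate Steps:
$-354 + 248 \left(-3\right) \left(-1\right) 6 = -354 + 248 \cdot 3 \cdot 6 = -354 + 248 \cdot 18 = -354 + 4464 = 4110$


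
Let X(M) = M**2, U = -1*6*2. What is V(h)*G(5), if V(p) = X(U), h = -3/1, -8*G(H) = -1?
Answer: 18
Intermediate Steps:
G(H) = 1/8 (G(H) = -1/8*(-1) = 1/8)
U = -12 (U = -6*2 = -12)
h = -3 (h = -3*1 = -3)
V(p) = 144 (V(p) = (-12)**2 = 144)
V(h)*G(5) = 144*(1/8) = 18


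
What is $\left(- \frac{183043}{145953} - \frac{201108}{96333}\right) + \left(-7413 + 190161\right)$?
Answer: $\frac{856468801900603}{4686696783} \approx 1.8274 \cdot 10^{5}$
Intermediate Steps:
$\left(- \frac{183043}{145953} - \frac{201108}{96333}\right) + \left(-7413 + 190161\right) = \left(\left(-183043\right) \frac{1}{145953} - \frac{67036}{32111}\right) + 182748 = \left(- \frac{183043}{145953} - \frac{67036}{32111}\right) + 182748 = - \frac{15661799081}{4686696783} + 182748 = \frac{856468801900603}{4686696783}$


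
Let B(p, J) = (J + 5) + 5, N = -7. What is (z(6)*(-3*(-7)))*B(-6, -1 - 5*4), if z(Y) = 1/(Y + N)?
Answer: 231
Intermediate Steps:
B(p, J) = 10 + J (B(p, J) = (5 + J) + 5 = 10 + J)
z(Y) = 1/(-7 + Y) (z(Y) = 1/(Y - 7) = 1/(-7 + Y))
(z(6)*(-3*(-7)))*B(-6, -1 - 5*4) = ((-3*(-7))/(-7 + 6))*(10 + (-1 - 5*4)) = (21/(-1))*(10 + (-1 - 20)) = (-1*21)*(10 - 21) = -21*(-11) = 231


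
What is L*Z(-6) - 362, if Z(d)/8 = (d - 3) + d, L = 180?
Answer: -21962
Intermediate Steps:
Z(d) = -24 + 16*d (Z(d) = 8*((d - 3) + d) = 8*((-3 + d) + d) = 8*(-3 + 2*d) = -24 + 16*d)
L*Z(-6) - 362 = 180*(-24 + 16*(-6)) - 362 = 180*(-24 - 96) - 362 = 180*(-120) - 362 = -21600 - 362 = -21962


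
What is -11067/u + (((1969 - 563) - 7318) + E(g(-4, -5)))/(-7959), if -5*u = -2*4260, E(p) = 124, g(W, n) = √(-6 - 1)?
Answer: -26073167/4520712 ≈ -5.7675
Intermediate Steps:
g(W, n) = I*√7 (g(W, n) = √(-7) = I*√7)
u = 1704 (u = -(-2)*4260/5 = -⅕*(-8520) = 1704)
-11067/u + (((1969 - 563) - 7318) + E(g(-4, -5)))/(-7959) = -11067/1704 + (((1969 - 563) - 7318) + 124)/(-7959) = -11067*1/1704 + ((1406 - 7318) + 124)*(-1/7959) = -3689/568 + (-5912 + 124)*(-1/7959) = -3689/568 - 5788*(-1/7959) = -3689/568 + 5788/7959 = -26073167/4520712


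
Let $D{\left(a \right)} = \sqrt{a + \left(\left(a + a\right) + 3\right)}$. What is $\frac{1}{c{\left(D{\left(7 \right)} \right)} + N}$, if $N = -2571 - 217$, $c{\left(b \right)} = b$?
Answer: $- \frac{697}{1943230} - \frac{\sqrt{6}}{3886460} \approx -0.00035931$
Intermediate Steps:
$D{\left(a \right)} = \sqrt{3 + 3 a}$ ($D{\left(a \right)} = \sqrt{a + \left(2 a + 3\right)} = \sqrt{a + \left(3 + 2 a\right)} = \sqrt{3 + 3 a}$)
$N = -2788$ ($N = -2571 - 217 = -2788$)
$\frac{1}{c{\left(D{\left(7 \right)} \right)} + N} = \frac{1}{\sqrt{3 + 3 \cdot 7} - 2788} = \frac{1}{\sqrt{3 + 21} - 2788} = \frac{1}{\sqrt{24} - 2788} = \frac{1}{2 \sqrt{6} - 2788} = \frac{1}{-2788 + 2 \sqrt{6}}$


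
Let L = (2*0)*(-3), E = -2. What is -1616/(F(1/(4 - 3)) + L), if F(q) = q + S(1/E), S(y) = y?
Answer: -3232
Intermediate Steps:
F(q) = -½ + q (F(q) = q + 1/(-2) = q - ½ = -½ + q)
L = 0 (L = 0*(-3) = 0)
-1616/(F(1/(4 - 3)) + L) = -1616/((-½ + 1/(4 - 3)) + 0) = -1616/((-½ + 1/1) + 0) = -1616/((-½ + 1) + 0) = -1616/(½ + 0) = -1616/(½) = 2*(-1616) = -3232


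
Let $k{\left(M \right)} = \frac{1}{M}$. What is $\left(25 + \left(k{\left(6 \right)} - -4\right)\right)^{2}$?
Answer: $\frac{30625}{36} \approx 850.69$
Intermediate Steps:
$\left(25 + \left(k{\left(6 \right)} - -4\right)\right)^{2} = \left(25 + \left(\frac{1}{6} - -4\right)\right)^{2} = \left(25 + \left(\frac{1}{6} + 4\right)\right)^{2} = \left(25 + \frac{25}{6}\right)^{2} = \left(\frac{175}{6}\right)^{2} = \frac{30625}{36}$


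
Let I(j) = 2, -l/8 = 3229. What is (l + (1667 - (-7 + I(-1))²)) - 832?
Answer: -25022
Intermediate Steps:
l = -25832 (l = -8*3229 = -25832)
(l + (1667 - (-7 + I(-1))²)) - 832 = (-25832 + (1667 - (-7 + 2)²)) - 832 = (-25832 + (1667 - 1*(-5)²)) - 832 = (-25832 + (1667 - 1*25)) - 832 = (-25832 + (1667 - 25)) - 832 = (-25832 + 1642) - 832 = -24190 - 832 = -25022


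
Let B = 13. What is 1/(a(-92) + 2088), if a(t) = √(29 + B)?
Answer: 348/726617 - √42/4359702 ≈ 0.00047745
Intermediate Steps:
a(t) = √42 (a(t) = √(29 + 13) = √42)
1/(a(-92) + 2088) = 1/(√42 + 2088) = 1/(2088 + √42)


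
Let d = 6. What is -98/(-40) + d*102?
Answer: 12289/20 ≈ 614.45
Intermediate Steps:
-98/(-40) + d*102 = -98/(-40) + 6*102 = -98*(-1/40) + 612 = 49/20 + 612 = 12289/20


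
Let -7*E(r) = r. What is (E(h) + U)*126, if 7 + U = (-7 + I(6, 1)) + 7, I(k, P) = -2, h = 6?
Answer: -1242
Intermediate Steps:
U = -9 (U = -7 + ((-7 - 2) + 7) = -7 + (-9 + 7) = -7 - 2 = -9)
E(r) = -r/7
(E(h) + U)*126 = (-⅐*6 - 9)*126 = (-6/7 - 9)*126 = -69/7*126 = -1242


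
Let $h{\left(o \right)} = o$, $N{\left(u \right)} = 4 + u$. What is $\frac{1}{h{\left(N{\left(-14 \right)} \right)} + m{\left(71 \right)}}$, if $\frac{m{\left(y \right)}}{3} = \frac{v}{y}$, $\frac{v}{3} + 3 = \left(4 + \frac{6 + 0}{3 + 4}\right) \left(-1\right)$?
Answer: $- \frac{497}{5465} \approx -0.090942$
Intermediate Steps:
$v = - \frac{165}{7}$ ($v = -9 + 3 \left(4 + \frac{6 + 0}{3 + 4}\right) \left(-1\right) = -9 + 3 \left(4 + \frac{6}{7}\right) \left(-1\right) = -9 + 3 \cdot \frac{34}{7} \left(-1\right) = -9 + 3 \left(- \frac{34}{7}\right) = -9 - \frac{102}{7} = - \frac{165}{7} \approx -23.571$)
$m{\left(y \right)} = - \frac{495}{7 y}$ ($m{\left(y \right)} = 3 \left(- \frac{165}{7 y}\right) = - \frac{495}{7 y}$)
$\frac{1}{h{\left(N{\left(-14 \right)} \right)} + m{\left(71 \right)}} = \frac{1}{\left(4 - 14\right) - \frac{495}{7 \cdot 71}} = \frac{1}{-10 - \frac{495}{497}} = \frac{1}{- \frac{5465}{497}} = - \frac{497}{5465}$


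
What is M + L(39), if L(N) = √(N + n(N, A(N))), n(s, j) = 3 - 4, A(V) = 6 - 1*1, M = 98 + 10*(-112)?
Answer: -1022 + √38 ≈ -1015.8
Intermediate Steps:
M = -1022 (M = 98 - 1120 = -1022)
A(V) = 5 (A(V) = 6 - 1 = 5)
n(s, j) = -1
L(N) = √(-1 + N) (L(N) = √(N - 1) = √(-1 + N))
M + L(39) = -1022 + √(-1 + 39) = -1022 + √38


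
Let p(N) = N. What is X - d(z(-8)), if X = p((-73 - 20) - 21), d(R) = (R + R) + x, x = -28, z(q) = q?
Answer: -70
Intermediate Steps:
d(R) = -28 + 2*R (d(R) = (R + R) - 28 = 2*R - 28 = -28 + 2*R)
X = -114 (X = (-73 - 20) - 21 = -93 - 21 = -114)
X - d(z(-8)) = -114 - (-28 + 2*(-8)) = -114 - (-28 - 16) = -114 - 1*(-44) = -114 + 44 = -70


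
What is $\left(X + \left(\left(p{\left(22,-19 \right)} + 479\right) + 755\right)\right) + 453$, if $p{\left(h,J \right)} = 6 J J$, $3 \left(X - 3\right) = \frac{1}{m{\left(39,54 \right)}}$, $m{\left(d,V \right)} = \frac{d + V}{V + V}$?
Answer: $\frac{119548}{31} \approx 3856.4$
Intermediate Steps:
$m{\left(d,V \right)} = \frac{V + d}{2 V}$
$X = \frac{105}{31}$ ($X = 3 + \frac{1}{3 \frac{54 + 39}{2 \cdot 54}} = 3 + \frac{1}{3 \cdot \frac{1}{2} \cdot \frac{1}{54} \cdot 93} = 3 + \frac{1}{3 \cdot \frac{31}{36}} = 3 + \frac{1}{3} \cdot \frac{36}{31} = 3 + \frac{12}{31} = \frac{105}{31} \approx 3.3871$)
$p{\left(h,J \right)} = 6 J^{2}$
$\left(X + \left(\left(p{\left(22,-19 \right)} + 479\right) + 755\right)\right) + 453 = \left(\frac{105}{31} + \left(\left(6 \left(-19\right)^{2} + 479\right) + 755\right)\right) + 453 = \left(\frac{105}{31} + \left(\left(6 \cdot 361 + 479\right) + 755\right)\right) + 453 = \left(\frac{105}{31} + \left(\left(2166 + 479\right) + 755\right)\right) + 453 = \left(\frac{105}{31} + \left(2645 + 755\right)\right) + 453 = \left(\frac{105}{31} + 3400\right) + 453 = \frac{105505}{31} + 453 = \frac{119548}{31}$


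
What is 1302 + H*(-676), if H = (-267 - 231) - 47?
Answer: 369722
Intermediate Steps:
H = -545 (H = -498 - 47 = -545)
1302 + H*(-676) = 1302 - 545*(-676) = 1302 + 368420 = 369722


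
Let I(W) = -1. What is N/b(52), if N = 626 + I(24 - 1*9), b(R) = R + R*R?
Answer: 625/2756 ≈ 0.22678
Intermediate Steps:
b(R) = R + R**2
N = 625 (N = 626 - 1 = 625)
N/b(52) = 625/((52*(1 + 52))) = 625/((52*53)) = 625/2756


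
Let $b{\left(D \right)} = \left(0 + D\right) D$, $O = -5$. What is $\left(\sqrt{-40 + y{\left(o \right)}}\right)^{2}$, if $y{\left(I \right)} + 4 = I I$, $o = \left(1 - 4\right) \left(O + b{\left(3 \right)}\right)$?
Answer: $100$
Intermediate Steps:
$b{\left(D \right)} = D^{2}$ ($b{\left(D \right)} = D D = D^{2}$)
$o = -12$ ($o = \left(1 - 4\right) \left(-5 + 3^{2}\right) = - 3 \left(-5 + 9\right) = \left(-3\right) 4 = -12$)
$y{\left(I \right)} = -4 + I^{2}$ ($y{\left(I \right)} = -4 + I I = -4 + I^{2}$)
$\left(\sqrt{-40 + y{\left(o \right)}}\right)^{2} = \left(\sqrt{-40 - \left(4 - \left(-12\right)^{2}\right)}\right)^{2} = \left(\sqrt{-40 + \left(-4 + 144\right)}\right)^{2} = \left(\sqrt{-40 + 140}\right)^{2} = \left(\sqrt{100}\right)^{2} = 10^{2} = 100$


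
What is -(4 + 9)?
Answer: -13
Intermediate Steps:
-(4 + 9) = -1*13 = -13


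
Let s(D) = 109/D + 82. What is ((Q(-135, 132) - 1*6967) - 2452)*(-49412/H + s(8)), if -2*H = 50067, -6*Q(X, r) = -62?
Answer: -551703236711/600804 ≈ -9.1828e+5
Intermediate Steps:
Q(X, r) = 31/3 (Q(X, r) = -⅙*(-62) = 31/3)
s(D) = 82 + 109/D
H = -50067/2 (H = -½*50067 = -50067/2 ≈ -25034.)
((Q(-135, 132) - 1*6967) - 2452)*(-49412/H + s(8)) = ((31/3 - 1*6967) - 2452)*(-49412/(-50067/2) + (82 + 109/8)) = ((31/3 - 6967) - 2452)*(-49412*(-2/50067) + (82 + 109*(⅛))) = (-20870/3 - 2452)*(98824/50067 + (82 + 109/8)) = -28226*(98824/50067 + 765/8)/3 = -28226/3*39091847/400536 = -551703236711/600804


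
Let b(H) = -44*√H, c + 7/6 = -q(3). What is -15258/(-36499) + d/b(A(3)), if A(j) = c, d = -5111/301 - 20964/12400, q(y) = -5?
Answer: 15258/36499 + 17421641*√138/944297200 ≈ 0.63477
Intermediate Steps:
d = -17421641/933100 (d = -5111*1/301 - 20964*1/12400 = -5111/301 - 5241/3100 = -17421641/933100 ≈ -18.671)
c = 23/6 (c = -7/6 - 1*(-5) = -7/6 + 5 = 23/6 ≈ 3.8333)
A(j) = 23/6
-15258/(-36499) + d/b(A(3)) = -15258/(-36499) - 17421641*(-√138/1012)/933100 = -15258*(-1/36499) - 17421641*(-√138/1012)/933100 = 15258/36499 - 17421641*(-√138/1012)/933100 = 15258/36499 - (-17421641)*√138/944297200 = 15258/36499 + 17421641*√138/944297200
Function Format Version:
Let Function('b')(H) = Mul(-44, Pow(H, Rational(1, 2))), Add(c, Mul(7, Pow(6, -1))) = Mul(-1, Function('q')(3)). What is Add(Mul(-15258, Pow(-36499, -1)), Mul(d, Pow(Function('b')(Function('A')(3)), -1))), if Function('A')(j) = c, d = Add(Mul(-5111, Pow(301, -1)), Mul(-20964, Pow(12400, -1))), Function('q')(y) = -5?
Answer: Add(Rational(15258, 36499), Mul(Rational(17421641, 944297200), Pow(138, Rational(1, 2)))) ≈ 0.63477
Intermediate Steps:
d = Rational(-17421641, 933100) (d = Add(Mul(-5111, Rational(1, 301)), Mul(-20964, Rational(1, 12400))) = Add(Rational(-5111, 301), Rational(-5241, 3100)) = Rational(-17421641, 933100) ≈ -18.671)
c = Rational(23, 6) (c = Add(Rational(-7, 6), Mul(-1, -5)) = Add(Rational(-7, 6), 5) = Rational(23, 6) ≈ 3.8333)
Function('A')(j) = Rational(23, 6)
Add(Mul(-15258, Pow(-36499, -1)), Mul(d, Pow(Function('b')(Function('A')(3)), -1))) = Add(Mul(-15258, Pow(-36499, -1)), Mul(Rational(-17421641, 933100), Pow(Mul(-44, Pow(Rational(23, 6), Rational(1, 2))), -1))) = Add(Mul(-15258, Rational(-1, 36499)), Mul(Rational(-17421641, 933100), Pow(Mul(-44, Mul(Rational(1, 6), Pow(138, Rational(1, 2)))), -1))) = Add(Rational(15258, 36499), Mul(Rational(-17421641, 933100), Pow(Mul(Rational(-22, 3), Pow(138, Rational(1, 2))), -1))) = Add(Rational(15258, 36499), Mul(Rational(-17421641, 933100), Mul(Rational(-1, 1012), Pow(138, Rational(1, 2))))) = Add(Rational(15258, 36499), Mul(Rational(17421641, 944297200), Pow(138, Rational(1, 2))))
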